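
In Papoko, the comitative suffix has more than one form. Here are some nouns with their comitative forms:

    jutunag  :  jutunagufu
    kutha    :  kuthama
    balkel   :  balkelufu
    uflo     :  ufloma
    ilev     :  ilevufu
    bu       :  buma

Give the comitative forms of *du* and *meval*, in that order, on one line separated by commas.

The suffix is conditioned by the final sound: -ufu when the stem ends in a consonant (*jutunag*, *balkel*, *ilev*); -ma when the stem ends in a vowel (*kutha*, *uflo*, *bu*).
Since the final sound of *du* is /u/ (a vowel), it takes -ma, giving *duma*.
Since the final sound of *meval* is /l/ (a consonant), it takes -ufu, giving *mevalufu*.

duma, mevalufu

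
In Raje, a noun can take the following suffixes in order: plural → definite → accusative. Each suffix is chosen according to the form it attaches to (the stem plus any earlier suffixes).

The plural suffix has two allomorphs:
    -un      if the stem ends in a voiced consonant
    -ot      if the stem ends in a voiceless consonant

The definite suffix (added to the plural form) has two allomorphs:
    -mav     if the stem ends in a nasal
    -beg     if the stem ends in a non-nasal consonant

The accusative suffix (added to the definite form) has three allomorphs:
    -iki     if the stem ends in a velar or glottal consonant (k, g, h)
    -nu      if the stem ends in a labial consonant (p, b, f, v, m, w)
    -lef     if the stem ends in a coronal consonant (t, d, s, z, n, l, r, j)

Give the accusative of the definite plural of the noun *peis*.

The final consonant of *peis* is /s/, which is voiceless, so the plural suffix is -ot, giving *peisot*.
The final consonant of the plural form *peisot* is /t/, which is non-nasal, so the definite suffix is -beg, giving *peisotbeg*.
Since the final consonant of the definite form *peisotbeg* is /g/ (velar/glottal), it takes -iki, giving *peisotbegiki*.

peisotbegiki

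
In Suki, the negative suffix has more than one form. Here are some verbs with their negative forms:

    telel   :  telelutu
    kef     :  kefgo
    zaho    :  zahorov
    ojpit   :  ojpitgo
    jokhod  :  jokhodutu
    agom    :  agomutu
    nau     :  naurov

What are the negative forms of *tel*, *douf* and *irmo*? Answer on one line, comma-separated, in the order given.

telutu, doufgo, irmorov

The pattern is voicing of the final sound: -go when the stem ends in a voiceless consonant (*kef*, *ojpit*); -utu when the stem ends in a voiced consonant (*telel*, *jokhod*, *agom*); -rov when the stem ends in a vowel (*zaho*, *nau*).
The final sound of *tel* is /l/, which is a voiced consonant, so the suffix is -utu, giving *telutu*.
The final sound of *douf* is /f/, which is a voiceless consonant, so the suffix is -go, giving *doufgo*.
Since the final sound of *irmo* is /o/ (a vowel), it takes -rov, giving *irmorov*.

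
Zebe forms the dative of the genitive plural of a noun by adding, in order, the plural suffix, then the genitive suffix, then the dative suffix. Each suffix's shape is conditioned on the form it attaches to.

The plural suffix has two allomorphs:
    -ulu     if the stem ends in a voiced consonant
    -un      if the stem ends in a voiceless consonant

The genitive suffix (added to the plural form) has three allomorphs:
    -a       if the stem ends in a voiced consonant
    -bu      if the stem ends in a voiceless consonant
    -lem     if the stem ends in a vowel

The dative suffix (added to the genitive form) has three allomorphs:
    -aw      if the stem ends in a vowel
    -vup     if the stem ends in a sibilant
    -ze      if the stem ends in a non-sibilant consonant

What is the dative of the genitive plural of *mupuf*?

mupufunaaw

*mupuf* — final consonant /f/ (voiceless) → -un → *mupufun*.
Since the final sound of the plural form *mupufun* is /n/ (a voiced consonant), it takes -a, giving *mupufuna*.
Since the final sound of the genitive form *mupufuna* is /a/ (a vowel), it takes -aw, giving *mupufunaaw*.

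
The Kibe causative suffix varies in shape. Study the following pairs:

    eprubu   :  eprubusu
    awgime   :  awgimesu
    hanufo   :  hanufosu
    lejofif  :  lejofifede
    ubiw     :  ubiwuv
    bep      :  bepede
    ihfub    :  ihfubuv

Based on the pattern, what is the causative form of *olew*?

olewuv

The pattern is voicing of the final sound: -ede when the stem ends in a voiceless consonant (*lejofif*, *bep*); -uv when the stem ends in a voiced consonant (*ubiw*, *ihfub*); -su when the stem ends in a vowel (*eprubu*, *awgime*, *hanufo*).
The final sound of *olew* is /w/, which is a voiced consonant, so the suffix is -uv, giving *olewuv*.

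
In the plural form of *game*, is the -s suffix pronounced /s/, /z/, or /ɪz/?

The stem *game* ends in a voiced non-sibilant sound.
The plural suffix surfaces as /ɪz/ after sibilants, /s/ after other voiceless consonants, and /z/ after other voiced sounds.
So the plural -s on *game* is pronounced /z/.

/z/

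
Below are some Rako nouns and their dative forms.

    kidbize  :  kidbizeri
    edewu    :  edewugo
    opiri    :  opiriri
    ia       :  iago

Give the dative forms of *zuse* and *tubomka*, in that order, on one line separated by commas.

Looking at the last vowel of each stem: -ri when the last vowel of the stem is a front vowel (*kidbize*, *opiri*); -go when the last vowel of the stem is a back vowel (*edewu*, *ia*).
Since the last vowel of *zuse* is /e/ (a front vowel), it takes -ri, giving *zuseri*.
*tubomka* — last vowel /a/ (a back vowel) → -go → *tubomkago*.

zuseri, tubomkago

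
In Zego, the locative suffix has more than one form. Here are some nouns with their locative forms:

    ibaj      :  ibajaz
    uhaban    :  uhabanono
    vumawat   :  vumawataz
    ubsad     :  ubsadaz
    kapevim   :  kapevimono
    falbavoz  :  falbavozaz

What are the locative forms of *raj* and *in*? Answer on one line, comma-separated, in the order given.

rajaz, inono

The pattern is nasality of the final consonant: -ono when the stem ends in a nasal (*uhaban*, *kapevim*); -az when the stem ends in a non-nasal consonant (*ibaj*, *vumawat*, *ubsad*, *falbavoz*).
Since the final consonant of *raj* is /j/ (non-nasal), it takes -az, giving *rajaz*.
*in*: final consonant = /n/, a nasal → -ono → *inono*.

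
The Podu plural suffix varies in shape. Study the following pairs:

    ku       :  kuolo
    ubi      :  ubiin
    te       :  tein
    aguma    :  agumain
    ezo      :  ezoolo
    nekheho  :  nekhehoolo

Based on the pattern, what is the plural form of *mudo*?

The suffix is conditioned by the last vowel: -olo when the last vowel of the stem is a rounded vowel (*ku*, *ezo*, *nekheho*); -in when the last vowel of the stem is an unrounded vowel (*ubi*, *te*, *aguma*).
*mudo*: last vowel = /o/, a rounded vowel → -olo → *mudoolo*.

mudoolo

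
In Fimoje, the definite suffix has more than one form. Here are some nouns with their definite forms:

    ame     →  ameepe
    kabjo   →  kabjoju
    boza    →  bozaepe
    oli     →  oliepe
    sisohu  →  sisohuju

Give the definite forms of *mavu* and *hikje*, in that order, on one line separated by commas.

The suffix is conditioned by the last vowel: -ju when the last vowel of the stem is a rounded vowel (*kabjo*, *sisohu*); -epe when the last vowel of the stem is an unrounded vowel (*ame*, *boza*, *oli*).
*mavu*: last vowel = /u/, a rounded vowel → -ju → *mavuju*.
*hikje*: last vowel = /e/, an unrounded vowel → -epe → *hikjeepe*.

mavuju, hikjeepe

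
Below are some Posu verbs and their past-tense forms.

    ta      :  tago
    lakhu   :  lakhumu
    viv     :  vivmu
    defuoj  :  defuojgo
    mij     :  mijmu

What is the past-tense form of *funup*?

Looking at the last vowel of each stem: -mu when the last vowel of the stem is a high vowel (*lakhu*, *viv*, *mij*); -go when the last vowel of the stem is a non-high vowel (*ta*, *defuoj*).
The last vowel of *funup* is /u/, which is a high vowel, so the suffix is -mu, giving *funupmu*.

funupmu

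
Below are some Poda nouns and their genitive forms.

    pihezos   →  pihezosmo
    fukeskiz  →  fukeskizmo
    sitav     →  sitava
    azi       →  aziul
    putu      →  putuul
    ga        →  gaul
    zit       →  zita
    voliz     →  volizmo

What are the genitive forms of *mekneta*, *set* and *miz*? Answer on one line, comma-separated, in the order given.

The suffix is conditioned by the final sound: -mo when the stem ends in a sibilant (*pihezos*, *fukeskiz*, *voliz*); -a when the stem ends in a non-sibilant consonant (*sitav*, *zit*); -ul when the stem ends in a vowel (*azi*, *putu*, *ga*).
*mekneta* — final sound /a/ (a vowel) → -ul → *meknetaul*.
The final sound of *set* is /t/, which is a non-sibilant consonant, so the suffix is -a, giving *seta*.
The final sound of *miz* is /z/, which is a sibilant, so the suffix is -mo, giving *mizmo*.

meknetaul, seta, mizmo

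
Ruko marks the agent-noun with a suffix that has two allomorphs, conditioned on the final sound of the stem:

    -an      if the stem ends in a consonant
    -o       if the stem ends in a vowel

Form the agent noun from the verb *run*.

The final sound of *run* is /n/, which is a consonant, so the suffix is -an, giving *runan*.

runan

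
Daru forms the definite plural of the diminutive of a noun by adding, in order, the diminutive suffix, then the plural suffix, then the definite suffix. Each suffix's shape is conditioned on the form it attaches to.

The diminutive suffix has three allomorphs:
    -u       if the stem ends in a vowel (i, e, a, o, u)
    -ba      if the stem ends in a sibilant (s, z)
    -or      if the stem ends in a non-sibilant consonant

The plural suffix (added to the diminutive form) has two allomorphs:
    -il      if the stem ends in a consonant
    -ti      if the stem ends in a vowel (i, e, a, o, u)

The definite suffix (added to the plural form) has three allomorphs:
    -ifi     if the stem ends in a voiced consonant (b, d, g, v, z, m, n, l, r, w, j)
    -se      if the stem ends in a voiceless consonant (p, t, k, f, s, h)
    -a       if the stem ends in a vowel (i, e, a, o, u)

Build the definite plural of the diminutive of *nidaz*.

*nidaz* — final sound /z/ (a sibilant) → -ba → *nidazba*.
The diminutive form *nidazba*: final sound = /a/, a vowel → -ti → *nidazbati*.
The final sound of the plural form *nidazbati* is /i/, which is a vowel, so the definite suffix is -a, giving *nidazbatia*.

nidazbatia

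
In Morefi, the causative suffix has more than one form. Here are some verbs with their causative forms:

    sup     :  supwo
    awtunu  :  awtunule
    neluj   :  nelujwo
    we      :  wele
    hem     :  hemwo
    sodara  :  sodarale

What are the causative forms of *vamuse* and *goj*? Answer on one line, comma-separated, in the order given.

The alternation tracks the final sound of the stem — -wo when the stem ends in a consonant (*sup*, *neluj*, *hem*); -le when the stem ends in a vowel (*awtunu*, *we*, *sodara*).
*vamuse*: final sound = /e/, a vowel → -le → *vamusele*.
*goj* — final sound /j/ (a consonant) → -wo → *gojwo*.

vamusele, gojwo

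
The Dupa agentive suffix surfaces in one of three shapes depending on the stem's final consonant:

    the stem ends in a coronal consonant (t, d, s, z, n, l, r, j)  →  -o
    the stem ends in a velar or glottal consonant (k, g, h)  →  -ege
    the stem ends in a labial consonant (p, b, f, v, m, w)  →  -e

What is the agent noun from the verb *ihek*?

ihekege

*ihek*: final consonant = /k/, velar/glottal → -ege → *ihekege*.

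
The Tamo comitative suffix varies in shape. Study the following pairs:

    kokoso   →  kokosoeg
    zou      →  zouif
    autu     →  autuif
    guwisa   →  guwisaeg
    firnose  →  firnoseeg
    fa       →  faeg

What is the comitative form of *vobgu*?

The alternation tracks the last vowel of the stem — -if when the last vowel of the stem is a high vowel (*zou*, *autu*); -eg when the last vowel of the stem is a non-high vowel (*kokoso*, *guwisa*, *firnose*, *fa*).
Since the last vowel of *vobgu* is /u/ (a high vowel), it takes -if, giving *vobguif*.

vobguif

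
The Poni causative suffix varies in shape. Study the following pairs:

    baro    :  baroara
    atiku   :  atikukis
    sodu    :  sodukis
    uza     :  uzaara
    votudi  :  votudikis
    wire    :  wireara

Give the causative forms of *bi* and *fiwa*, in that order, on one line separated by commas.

bikis, fiwaara

The alternation tracks the last vowel of the stem — -kis when the last vowel of the stem is a high vowel (*atiku*, *sodu*, *votudi*); -ara when the last vowel of the stem is a non-high vowel (*baro*, *uza*, *wire*).
The last vowel of *bi* is /i/, which is a high vowel, so the suffix is -kis, giving *bikis*.
Since the last vowel of *fiwa* is /a/ (a non-high vowel), it takes -ara, giving *fiwaara*.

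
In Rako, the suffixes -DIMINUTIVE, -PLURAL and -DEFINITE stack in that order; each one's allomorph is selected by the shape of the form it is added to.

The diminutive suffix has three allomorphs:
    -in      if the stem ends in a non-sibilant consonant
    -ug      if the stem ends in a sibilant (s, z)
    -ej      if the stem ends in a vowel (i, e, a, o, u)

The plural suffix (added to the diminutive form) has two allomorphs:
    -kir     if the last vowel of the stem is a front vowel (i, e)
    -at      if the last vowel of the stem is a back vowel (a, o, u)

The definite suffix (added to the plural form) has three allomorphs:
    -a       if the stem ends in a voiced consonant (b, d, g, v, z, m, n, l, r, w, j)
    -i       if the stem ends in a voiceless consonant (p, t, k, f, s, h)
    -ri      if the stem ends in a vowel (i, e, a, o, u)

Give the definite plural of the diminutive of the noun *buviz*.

buvizugati

*buviz*: final sound = /z/, a sibilant → -ug → *buvizug*.
Since the last vowel of the diminutive form *buvizug* is /u/ (a back vowel), it takes -at, giving *buvizugat*.
The final sound of the plural form *buvizugat* is /t/, which is a voiceless consonant, so the definite suffix is -i, giving *buvizugati*.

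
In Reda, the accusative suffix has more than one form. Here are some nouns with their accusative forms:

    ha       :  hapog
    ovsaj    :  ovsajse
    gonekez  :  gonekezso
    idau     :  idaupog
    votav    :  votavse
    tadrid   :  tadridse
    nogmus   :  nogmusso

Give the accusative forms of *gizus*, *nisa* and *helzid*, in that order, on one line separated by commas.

The alternation tracks the final sound of the stem — -so when the stem ends in a sibilant (*gonekez*, *nogmus*); -se when the stem ends in a non-sibilant consonant (*ovsaj*, *votav*, *tadrid*); -pog when the stem ends in a vowel (*ha*, *idau*).
*gizus* — final sound /s/ (a sibilant) → -so → *gizusso*.
*nisa*: final sound = /a/, a vowel → -pog → *nisapog*.
The final sound of *helzid* is /d/, which is a non-sibilant consonant, so the suffix is -se, giving *helzidse*.

gizusso, nisapog, helzidse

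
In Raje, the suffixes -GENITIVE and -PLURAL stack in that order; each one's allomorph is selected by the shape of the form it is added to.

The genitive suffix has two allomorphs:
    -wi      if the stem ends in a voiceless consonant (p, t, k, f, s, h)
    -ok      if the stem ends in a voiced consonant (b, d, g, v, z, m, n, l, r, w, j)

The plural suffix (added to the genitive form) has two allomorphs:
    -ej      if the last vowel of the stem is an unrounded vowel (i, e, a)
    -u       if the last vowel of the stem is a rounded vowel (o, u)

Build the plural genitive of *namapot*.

namapotwiej

Since the final consonant of *namapot* is /t/ (voiceless), it takes -wi, giving *namapotwi*.
The genitive form *namapotwi* — last vowel /i/ (an unrounded vowel) → -ej → *namapotwiej*.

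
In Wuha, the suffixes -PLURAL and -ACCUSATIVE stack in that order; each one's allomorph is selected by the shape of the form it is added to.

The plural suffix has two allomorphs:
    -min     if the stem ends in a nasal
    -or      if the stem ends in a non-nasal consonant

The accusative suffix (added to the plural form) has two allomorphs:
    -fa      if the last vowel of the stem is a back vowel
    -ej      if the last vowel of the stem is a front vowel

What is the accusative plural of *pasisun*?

Since the final consonant of *pasisun* is /n/ (a nasal), it takes -min, giving *pasisunmin*.
The plural form *pasisunmin*: last vowel = /i/, a front vowel → -ej → *pasisunminej*.

pasisunminej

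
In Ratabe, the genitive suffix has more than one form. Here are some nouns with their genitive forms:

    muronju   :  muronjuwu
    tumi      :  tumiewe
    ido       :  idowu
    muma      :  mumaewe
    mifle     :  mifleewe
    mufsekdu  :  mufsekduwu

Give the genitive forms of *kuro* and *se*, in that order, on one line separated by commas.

kurowu, seewe

The pattern is rounding harmony: -wu when the last vowel of the stem is a rounded vowel (*muronju*, *ido*, *mufsekdu*); -ewe when the last vowel of the stem is an unrounded vowel (*tumi*, *muma*, *mifle*).
Since the last vowel of *kuro* is /o/ (a rounded vowel), it takes -wu, giving *kurowu*.
*se*: last vowel = /e/, an unrounded vowel → -ewe → *seewe*.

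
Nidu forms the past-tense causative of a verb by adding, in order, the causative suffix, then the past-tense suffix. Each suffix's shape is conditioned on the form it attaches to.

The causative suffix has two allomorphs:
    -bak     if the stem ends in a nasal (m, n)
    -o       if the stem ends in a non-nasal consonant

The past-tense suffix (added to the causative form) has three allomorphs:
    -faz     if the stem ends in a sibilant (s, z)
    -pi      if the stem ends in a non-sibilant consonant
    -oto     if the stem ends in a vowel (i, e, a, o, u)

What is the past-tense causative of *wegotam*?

wegotambakpi

*wegotam* — final consonant /m/ (a nasal) → -bak → *wegotambak*.
The causative form *wegotambak* — final sound /k/ (a non-sibilant consonant) → -pi → *wegotambakpi*.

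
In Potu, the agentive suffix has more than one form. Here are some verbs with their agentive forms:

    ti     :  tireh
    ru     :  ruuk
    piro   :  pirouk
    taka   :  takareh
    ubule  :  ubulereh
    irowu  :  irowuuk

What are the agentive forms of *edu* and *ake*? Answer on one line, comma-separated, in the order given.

eduuk, akereh

The suffix is conditioned by the last vowel: -uk when the last vowel of the stem is a rounded vowel (*ru*, *piro*, *irowu*); -reh when the last vowel of the stem is an unrounded vowel (*ti*, *taka*, *ubule*).
*edu*: last vowel = /u/, a rounded vowel → -uk → *eduuk*.
*ake* — last vowel /e/ (an unrounded vowel) → -reh → *akereh*.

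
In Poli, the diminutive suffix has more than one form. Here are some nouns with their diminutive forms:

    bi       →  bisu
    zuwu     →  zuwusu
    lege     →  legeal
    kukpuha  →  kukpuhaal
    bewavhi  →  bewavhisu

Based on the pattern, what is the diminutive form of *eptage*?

eptageal

The suffix is conditioned by the last vowel: -su when the last vowel of the stem is a high vowel (*bi*, *zuwu*, *bewavhi*); -al when the last vowel of the stem is a non-high vowel (*lege*, *kukpuha*).
*eptage* — last vowel /e/ (a non-high vowel) → -al → *eptageal*.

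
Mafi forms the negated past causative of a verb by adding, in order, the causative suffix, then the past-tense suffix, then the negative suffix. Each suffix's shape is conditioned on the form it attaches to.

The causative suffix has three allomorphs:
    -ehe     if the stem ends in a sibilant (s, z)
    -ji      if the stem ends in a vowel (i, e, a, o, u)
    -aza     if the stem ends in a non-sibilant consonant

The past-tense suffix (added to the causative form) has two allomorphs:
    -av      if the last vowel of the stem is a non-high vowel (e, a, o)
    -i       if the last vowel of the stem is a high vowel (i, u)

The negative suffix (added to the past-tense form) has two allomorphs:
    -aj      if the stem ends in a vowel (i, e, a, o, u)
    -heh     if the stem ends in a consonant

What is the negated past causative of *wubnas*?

*wubnas* — final sound /s/ (a sibilant) → -ehe → *wubnasehe*.
Since the last vowel of the causative form *wubnasehe* is /e/ (a non-high vowel), it takes -av, giving *wubnaseheav*.
The past-tense form *wubnaseheav* — final sound /v/ (a consonant) → -heh → *wubnaseheavheh*.

wubnaseheavheh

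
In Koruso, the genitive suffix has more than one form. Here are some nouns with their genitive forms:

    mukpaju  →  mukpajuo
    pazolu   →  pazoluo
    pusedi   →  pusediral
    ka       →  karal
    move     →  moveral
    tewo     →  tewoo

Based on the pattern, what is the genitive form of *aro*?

The pattern is rounding harmony: -o when the last vowel of the stem is a rounded vowel (*mukpaju*, *pazolu*, *tewo*); -ral when the last vowel of the stem is an unrounded vowel (*pusedi*, *ka*, *move*).
Since the last vowel of *aro* is /o/ (a rounded vowel), it takes -o, giving *aroo*.

aroo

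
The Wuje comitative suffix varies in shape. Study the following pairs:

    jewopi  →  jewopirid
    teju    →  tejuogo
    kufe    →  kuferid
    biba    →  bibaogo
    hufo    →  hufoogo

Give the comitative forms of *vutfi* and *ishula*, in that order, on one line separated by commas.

The pattern is front/back vowel harmony: -rid when the last vowel of the stem is a front vowel (*jewopi*, *kufe*); -ogo when the last vowel of the stem is a back vowel (*teju*, *biba*, *hufo*).
Since the last vowel of *vutfi* is /i/ (a front vowel), it takes -rid, giving *vutfirid*.
*ishula*: last vowel = /a/, a back vowel → -ogo → *ishulaogo*.

vutfirid, ishulaogo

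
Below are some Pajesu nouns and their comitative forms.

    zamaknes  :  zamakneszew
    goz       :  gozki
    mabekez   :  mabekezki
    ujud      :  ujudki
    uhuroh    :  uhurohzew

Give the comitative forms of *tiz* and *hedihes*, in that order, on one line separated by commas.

tizki, hediheszew

Looking at the final consonant of each stem: -zew when the stem ends in a voiceless consonant (*zamaknes*, *uhuroh*); -ki when the stem ends in a voiced consonant (*goz*, *mabekez*, *ujud*).
*tiz*: final consonant = /z/, voiced → -ki → *tizki*.
*hedihes* — final consonant /s/ (voiceless) → -zew → *hediheszew*.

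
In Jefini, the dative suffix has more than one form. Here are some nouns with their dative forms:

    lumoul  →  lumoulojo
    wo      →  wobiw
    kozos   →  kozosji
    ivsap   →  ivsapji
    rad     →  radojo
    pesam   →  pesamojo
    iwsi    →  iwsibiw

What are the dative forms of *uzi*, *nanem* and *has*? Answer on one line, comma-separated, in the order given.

uzibiw, nanemojo, hasji

The suffix is conditioned by the final sound: -ji when the stem ends in a voiceless consonant (*kozos*, *ivsap*); -ojo when the stem ends in a voiced consonant (*lumoul*, *rad*, *pesam*); -biw when the stem ends in a vowel (*wo*, *iwsi*).
Since the final sound of *uzi* is /i/ (a vowel), it takes -biw, giving *uzibiw*.
The final sound of *nanem* is /m/, which is a voiced consonant, so the suffix is -ojo, giving *nanemojo*.
Since the final sound of *has* is /s/ (a voiceless consonant), it takes -ji, giving *hasji*.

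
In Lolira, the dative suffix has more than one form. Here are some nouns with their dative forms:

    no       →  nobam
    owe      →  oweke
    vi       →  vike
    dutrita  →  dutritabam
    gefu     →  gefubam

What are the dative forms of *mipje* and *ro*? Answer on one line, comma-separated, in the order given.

mipjeke, robam

Looking at the last vowel of each stem: -ke when the last vowel of the stem is a front vowel (*owe*, *vi*); -bam when the last vowel of the stem is a back vowel (*no*, *dutrita*, *gefu*).
*mipje*: last vowel = /e/, a front vowel → -ke → *mipjeke*.
*ro*: last vowel = /o/, a back vowel → -bam → *robam*.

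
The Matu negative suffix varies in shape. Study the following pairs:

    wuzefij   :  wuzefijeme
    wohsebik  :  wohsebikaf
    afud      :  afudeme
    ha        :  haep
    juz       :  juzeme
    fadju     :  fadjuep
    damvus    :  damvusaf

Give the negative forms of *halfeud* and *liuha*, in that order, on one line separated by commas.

halfeudeme, liuhaep

The suffix is conditioned by the final sound: -af when the stem ends in a voiceless consonant (*wohsebik*, *damvus*); -eme when the stem ends in a voiced consonant (*wuzefij*, *afud*, *juz*); -ep when the stem ends in a vowel (*ha*, *fadju*).
The final sound of *halfeud* is /d/, which is a voiced consonant, so the suffix is -eme, giving *halfeudeme*.
The final sound of *liuha* is /a/, which is a vowel, so the suffix is -ep, giving *liuhaep*.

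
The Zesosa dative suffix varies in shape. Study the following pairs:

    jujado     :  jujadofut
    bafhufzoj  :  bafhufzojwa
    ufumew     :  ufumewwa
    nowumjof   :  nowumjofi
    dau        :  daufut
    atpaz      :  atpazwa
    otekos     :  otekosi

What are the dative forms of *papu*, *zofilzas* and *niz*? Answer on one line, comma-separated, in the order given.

The alternation tracks the final sound of the stem — -i when the stem ends in a voiceless consonant (*nowumjof*, *otekos*); -wa when the stem ends in a voiced consonant (*bafhufzoj*, *ufumew*, *atpaz*); -fut when the stem ends in a vowel (*jujado*, *dau*).
*papu*: final sound = /u/, a vowel → -fut → *papufut*.
*zofilzas*: final sound = /s/, a voiceless consonant → -i → *zofilzasi*.
*niz*: final sound = /z/, a voiced consonant → -wa → *nizwa*.

papufut, zofilzasi, nizwa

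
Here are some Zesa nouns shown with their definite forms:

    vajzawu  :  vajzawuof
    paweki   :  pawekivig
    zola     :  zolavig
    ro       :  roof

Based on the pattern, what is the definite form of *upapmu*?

upapmuof

Looking at the last vowel of each stem: -of when the last vowel of the stem is a rounded vowel (*vajzawu*, *ro*); -vig when the last vowel of the stem is an unrounded vowel (*paweki*, *zola*).
*upapmu* — last vowel /u/ (a rounded vowel) → -of → *upapmuof*.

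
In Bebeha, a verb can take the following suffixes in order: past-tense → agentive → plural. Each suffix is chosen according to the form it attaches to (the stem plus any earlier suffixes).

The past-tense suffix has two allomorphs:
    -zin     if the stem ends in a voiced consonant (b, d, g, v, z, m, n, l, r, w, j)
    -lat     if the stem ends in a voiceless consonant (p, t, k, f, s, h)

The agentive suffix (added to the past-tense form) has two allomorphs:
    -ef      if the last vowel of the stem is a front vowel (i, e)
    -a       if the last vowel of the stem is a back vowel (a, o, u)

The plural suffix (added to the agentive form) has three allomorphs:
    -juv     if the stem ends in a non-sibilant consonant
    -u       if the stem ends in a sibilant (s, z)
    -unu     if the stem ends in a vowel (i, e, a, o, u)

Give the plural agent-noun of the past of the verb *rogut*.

rogutlataunu

Since the final consonant of *rogut* is /t/ (voiceless), it takes -lat, giving *rogutlat*.
The past-tense form *rogutlat* — last vowel /a/ (a back vowel) → -a → *rogutlata*.
Since the final sound of the agentive form *rogutlata* is /a/ (a vowel), it takes -unu, giving *rogutlataunu*.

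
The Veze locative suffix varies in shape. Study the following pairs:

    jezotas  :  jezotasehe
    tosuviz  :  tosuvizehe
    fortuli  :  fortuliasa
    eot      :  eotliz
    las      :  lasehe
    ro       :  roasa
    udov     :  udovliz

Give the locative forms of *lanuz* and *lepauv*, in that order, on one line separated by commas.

lanuzehe, lepauvliz

The pattern is sibilance of the final sound: -ehe when the stem ends in a sibilant (*jezotas*, *tosuviz*, *las*); -liz when the stem ends in a non-sibilant consonant (*eot*, *udov*); -asa when the stem ends in a vowel (*fortuli*, *ro*).
*lanuz*: final sound = /z/, a sibilant → -ehe → *lanuzehe*.
Since the final sound of *lepauv* is /v/ (a non-sibilant consonant), it takes -liz, giving *lepauvliz*.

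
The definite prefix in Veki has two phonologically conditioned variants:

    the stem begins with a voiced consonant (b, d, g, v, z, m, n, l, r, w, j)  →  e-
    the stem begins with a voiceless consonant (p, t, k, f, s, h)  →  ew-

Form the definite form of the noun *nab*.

*nab* — first consonant /n/ (voiced) → e- → *enab*.

enab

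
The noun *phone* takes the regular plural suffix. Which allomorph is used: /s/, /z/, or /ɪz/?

The stem *phone* ends in a voiced non-sibilant sound.
The plural suffix surfaces as /ɪz/ after sibilants, /s/ after other voiceless consonants, and /z/ after other voiced sounds.
So the plural -s on *phone* is pronounced /z/.

/z/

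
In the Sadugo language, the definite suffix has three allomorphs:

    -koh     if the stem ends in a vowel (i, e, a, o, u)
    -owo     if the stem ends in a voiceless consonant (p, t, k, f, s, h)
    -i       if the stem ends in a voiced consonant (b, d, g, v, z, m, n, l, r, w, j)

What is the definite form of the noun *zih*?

zihowo

Since the final sound of *zih* is /h/ (a voiceless consonant), it takes -owo, giving *zihowo*.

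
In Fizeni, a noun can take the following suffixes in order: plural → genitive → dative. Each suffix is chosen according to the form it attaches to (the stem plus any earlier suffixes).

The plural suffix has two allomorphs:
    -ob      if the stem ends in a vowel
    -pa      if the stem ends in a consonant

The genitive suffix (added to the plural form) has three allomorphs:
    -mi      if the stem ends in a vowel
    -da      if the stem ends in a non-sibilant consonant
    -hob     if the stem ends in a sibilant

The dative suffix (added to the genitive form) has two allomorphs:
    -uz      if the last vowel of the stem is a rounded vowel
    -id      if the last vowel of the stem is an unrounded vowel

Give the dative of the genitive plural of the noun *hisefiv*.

hisefivpamiid

*hisefiv*: final sound = /v/, a consonant → -pa → *hisefivpa*.
Since the final sound of the plural form *hisefivpa* is /a/ (a vowel), it takes -mi, giving *hisefivpami*.
Since the last vowel of the genitive form *hisefivpami* is /i/ (an unrounded vowel), it takes -id, giving *hisefivpamiid*.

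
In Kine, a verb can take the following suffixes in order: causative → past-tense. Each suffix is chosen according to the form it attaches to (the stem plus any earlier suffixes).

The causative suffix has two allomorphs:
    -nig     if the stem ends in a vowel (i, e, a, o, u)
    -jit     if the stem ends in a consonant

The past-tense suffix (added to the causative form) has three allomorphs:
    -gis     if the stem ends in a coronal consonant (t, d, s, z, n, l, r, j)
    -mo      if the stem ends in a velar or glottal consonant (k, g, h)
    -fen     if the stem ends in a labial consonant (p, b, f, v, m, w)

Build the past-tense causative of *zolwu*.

zolwunigmo

The final sound of *zolwu* is /u/, which is a vowel, so the causative suffix is -nig, giving *zolwunig*.
Since the final consonant of the causative form *zolwunig* is /g/ (velar/glottal), it takes -mo, giving *zolwunigmo*.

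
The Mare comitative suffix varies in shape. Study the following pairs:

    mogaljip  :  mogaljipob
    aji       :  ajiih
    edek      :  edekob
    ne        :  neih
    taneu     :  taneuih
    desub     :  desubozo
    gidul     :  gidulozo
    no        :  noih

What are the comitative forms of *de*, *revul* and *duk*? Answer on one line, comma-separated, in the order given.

Looking at the final sound of each stem: -ob when the stem ends in a voiceless consonant (*mogaljip*, *edek*); -ozo when the stem ends in a voiced consonant (*desub*, *gidul*); -ih when the stem ends in a vowel (*aji*, *ne*, *taneu*, *no*).
*de*: final sound = /e/, a vowel → -ih → *deih*.
The final sound of *revul* is /l/, which is a voiced consonant, so the suffix is -ozo, giving *revulozo*.
*duk*: final sound = /k/, a voiceless consonant → -ob → *dukob*.

deih, revulozo, dukob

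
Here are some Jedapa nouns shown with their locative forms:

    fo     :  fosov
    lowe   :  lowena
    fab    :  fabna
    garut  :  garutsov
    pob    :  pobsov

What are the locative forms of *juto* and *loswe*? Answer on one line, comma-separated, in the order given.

jutosov, loswena

The pattern is rounding harmony: -sov when the last vowel of the stem is a rounded vowel (*fo*, *garut*, *pob*); -na when the last vowel of the stem is an unrounded vowel (*lowe*, *fab*).
*juto* — last vowel /o/ (a rounded vowel) → -sov → *jutosov*.
*loswe*: last vowel = /e/, an unrounded vowel → -na → *loswena*.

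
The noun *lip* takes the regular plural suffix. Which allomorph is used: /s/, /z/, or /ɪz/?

The stem *lip* ends in a voiceless non-sibilant consonant.
The plural suffix surfaces as /ɪz/ after sibilants, /s/ after other voiceless consonants, and /z/ after other voiced sounds.
So the plural -s on *lip* is pronounced /s/.

/s/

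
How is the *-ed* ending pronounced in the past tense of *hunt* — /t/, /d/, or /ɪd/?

The stem *hunt* ends in /t/ or /d/.
The -ed suffix is realized as /ɪd/ after /t, d/; as /t/ after other voiceless consonants; and as /d/ after other voiced sounds.
So -ed on *hunt* is pronounced /ɪd/.

/ɪd/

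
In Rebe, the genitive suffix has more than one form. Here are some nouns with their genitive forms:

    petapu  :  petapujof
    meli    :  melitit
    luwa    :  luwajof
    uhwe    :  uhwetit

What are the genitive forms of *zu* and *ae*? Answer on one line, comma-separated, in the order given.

The alternation tracks the last vowel of the stem — -tit when the last vowel of the stem is a front vowel (*meli*, *uhwe*); -jof when the last vowel of the stem is a back vowel (*petapu*, *luwa*).
*zu* — last vowel /u/ (a back vowel) → -jof → *zujof*.
Since the last vowel of *ae* is /e/ (a front vowel), it takes -tit, giving *aetit*.

zujof, aetit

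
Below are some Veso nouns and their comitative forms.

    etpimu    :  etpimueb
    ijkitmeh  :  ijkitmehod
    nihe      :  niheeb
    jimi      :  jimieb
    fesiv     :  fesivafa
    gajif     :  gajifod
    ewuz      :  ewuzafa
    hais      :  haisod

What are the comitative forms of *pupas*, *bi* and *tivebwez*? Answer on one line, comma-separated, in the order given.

pupasod, bieb, tivebwezafa

The alternation tracks the final sound of the stem — -od when the stem ends in a voiceless consonant (*ijkitmeh*, *gajif*, *hais*); -afa when the stem ends in a voiced consonant (*fesiv*, *ewuz*); -eb when the stem ends in a vowel (*etpimu*, *nihe*, *jimi*).
Since the final sound of *pupas* is /s/ (a voiceless consonant), it takes -od, giving *pupasod*.
Since the final sound of *bi* is /i/ (a vowel), it takes -eb, giving *bieb*.
The final sound of *tivebwez* is /z/, which is a voiced consonant, so the suffix is -afa, giving *tivebwezafa*.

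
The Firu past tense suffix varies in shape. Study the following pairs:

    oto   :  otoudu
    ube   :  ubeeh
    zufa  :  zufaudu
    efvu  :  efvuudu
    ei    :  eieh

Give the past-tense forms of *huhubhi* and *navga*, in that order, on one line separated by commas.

The alternation tracks the last vowel of the stem — -eh when the last vowel of the stem is a front vowel (*ube*, *ei*); -udu when the last vowel of the stem is a back vowel (*oto*, *zufa*, *efvu*).
*huhubhi* — last vowel /i/ (a front vowel) → -eh → *huhubhieh*.
The last vowel of *navga* is /a/, which is a back vowel, so the suffix is -udu, giving *navgaudu*.

huhubhieh, navgaudu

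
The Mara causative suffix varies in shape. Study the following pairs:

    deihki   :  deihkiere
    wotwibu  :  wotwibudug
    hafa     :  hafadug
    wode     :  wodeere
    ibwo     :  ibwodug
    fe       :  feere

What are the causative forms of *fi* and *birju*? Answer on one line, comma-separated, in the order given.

fiere, birjudug

The pattern is front/back vowel harmony: -ere when the last vowel of the stem is a front vowel (*deihki*, *wode*, *fe*); -dug when the last vowel of the stem is a back vowel (*wotwibu*, *hafa*, *ibwo*).
*fi*: last vowel = /i/, a front vowel → -ere → *fiere*.
*birju* — last vowel /u/ (a back vowel) → -dug → *birjudug*.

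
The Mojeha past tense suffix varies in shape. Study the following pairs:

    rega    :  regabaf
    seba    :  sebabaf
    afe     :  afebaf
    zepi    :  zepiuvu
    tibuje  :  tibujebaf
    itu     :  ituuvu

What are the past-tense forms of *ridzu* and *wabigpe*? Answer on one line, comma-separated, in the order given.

Looking at the last vowel of each stem: -uvu when the last vowel of the stem is a high vowel (*zepi*, *itu*); -baf when the last vowel of the stem is a non-high vowel (*rega*, *seba*, *afe*, *tibuje*).
The last vowel of *ridzu* is /u/, which is a high vowel, so the suffix is -uvu, giving *ridzuuvu*.
*wabigpe*: last vowel = /e/, a non-high vowel → -baf → *wabigpebaf*.

ridzuuvu, wabigpebaf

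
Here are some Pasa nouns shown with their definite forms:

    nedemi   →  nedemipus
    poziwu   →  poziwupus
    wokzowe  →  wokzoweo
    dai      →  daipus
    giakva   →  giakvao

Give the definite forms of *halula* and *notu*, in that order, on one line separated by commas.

halulao, notupus

The suffix is conditioned by the last vowel: -pus when the last vowel of the stem is a high vowel (*nedemi*, *poziwu*, *dai*); -o when the last vowel of the stem is a non-high vowel (*wokzowe*, *giakva*).
The last vowel of *halula* is /a/, which is a non-high vowel, so the suffix is -o, giving *halulao*.
*notu*: last vowel = /u/, a high vowel → -pus → *notupus*.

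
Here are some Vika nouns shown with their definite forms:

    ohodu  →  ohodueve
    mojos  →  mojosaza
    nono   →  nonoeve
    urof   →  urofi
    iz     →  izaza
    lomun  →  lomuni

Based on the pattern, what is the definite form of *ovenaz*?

ovenazaza

The alternation tracks the final sound of the stem — -aza when the stem ends in a sibilant (*mojos*, *iz*); -i when the stem ends in a non-sibilant consonant (*urof*, *lomun*); -eve when the stem ends in a vowel (*ohodu*, *nono*).
Since the final sound of *ovenaz* is /z/ (a sibilant), it takes -aza, giving *ovenazaza*.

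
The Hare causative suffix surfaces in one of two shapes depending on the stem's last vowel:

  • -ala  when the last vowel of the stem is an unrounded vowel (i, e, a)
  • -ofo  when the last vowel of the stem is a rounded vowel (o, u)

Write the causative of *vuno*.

vunoofo

The last vowel of *vuno* is /o/, which is a rounded vowel, so the suffix is -ofo, giving *vunoofo*.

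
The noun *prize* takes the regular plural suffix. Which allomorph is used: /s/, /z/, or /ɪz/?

The stem *prize* ends in a sibilant (/s, z, ʃ, ʒ, tʃ, dʒ/).
The plural suffix surfaces as /ɪz/ after sibilants, /s/ after other voiceless consonants, and /z/ after other voiced sounds.
So the plural -s on *prize* is pronounced /ɪz/.

/ɪz/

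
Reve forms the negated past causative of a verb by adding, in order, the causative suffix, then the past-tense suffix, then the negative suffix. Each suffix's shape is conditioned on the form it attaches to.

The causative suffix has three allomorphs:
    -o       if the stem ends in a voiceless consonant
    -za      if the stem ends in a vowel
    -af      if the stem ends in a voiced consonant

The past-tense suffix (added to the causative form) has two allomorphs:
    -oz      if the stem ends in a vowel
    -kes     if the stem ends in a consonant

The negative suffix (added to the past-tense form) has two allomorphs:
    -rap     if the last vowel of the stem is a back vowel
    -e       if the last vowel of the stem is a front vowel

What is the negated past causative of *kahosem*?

The final sound of *kahosem* is /m/, which is a voiced consonant, so the causative suffix is -af, giving *kahosemaf*.
The causative form *kahosemaf*: final sound = /f/, a consonant → -kes → *kahosemafkes*.
The past-tense form *kahosemafkes*: last vowel = /e/, a front vowel → -e → *kahosemafkese*.

kahosemafkese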